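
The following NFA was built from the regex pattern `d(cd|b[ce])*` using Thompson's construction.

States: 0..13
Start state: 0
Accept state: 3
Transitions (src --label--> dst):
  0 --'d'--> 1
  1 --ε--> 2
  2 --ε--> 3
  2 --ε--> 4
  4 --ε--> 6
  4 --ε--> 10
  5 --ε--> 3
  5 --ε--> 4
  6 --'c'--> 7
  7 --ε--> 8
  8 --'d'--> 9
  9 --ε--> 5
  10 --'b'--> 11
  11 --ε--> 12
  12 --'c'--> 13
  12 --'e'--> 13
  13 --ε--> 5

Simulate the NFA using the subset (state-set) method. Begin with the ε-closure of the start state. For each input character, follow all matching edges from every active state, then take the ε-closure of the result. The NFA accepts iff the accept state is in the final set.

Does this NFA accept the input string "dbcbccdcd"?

initial (ε-close {0}): {0}
'd' @ 1: {1,2,3,4,6,10}  (accept∈set)
'b' @ 2: {11,12}
'c' @ 3: {3,4,5,6,10,13}  (accept∈set)
'b' @ 4: {11,12}
'c' @ 5: {3,4,5,6,10,13}  (accept∈set)
'c' @ 6: {7,8}
'd' @ 7: {3,4,5,6,9,10}  (accept∈set)
'c' @ 8: {7,8}
'd' @ 9: {3,4,5,6,9,10}  (accept∈set)
end set {3,4,5,6,9,10} — state 3 in

Answer: ACCEPT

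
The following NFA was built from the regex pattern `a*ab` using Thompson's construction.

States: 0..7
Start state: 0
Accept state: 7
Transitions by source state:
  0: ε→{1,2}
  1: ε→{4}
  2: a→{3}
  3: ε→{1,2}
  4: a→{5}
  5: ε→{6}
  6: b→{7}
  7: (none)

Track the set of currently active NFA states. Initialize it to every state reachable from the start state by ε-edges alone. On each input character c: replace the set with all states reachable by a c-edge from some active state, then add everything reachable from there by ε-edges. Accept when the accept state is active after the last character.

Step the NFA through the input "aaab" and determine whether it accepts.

start: ε-closure({0}) = {0,1,2,4}
'a' @ 1: {1,2,3,4,5,6}
'a' @ 2: {1,2,3,4,5,6}
'a' @ 3: {1,2,3,4,5,6}
'b' @ 4: {7}  (accept∈set)
final: {7}; accept 7 in set

Answer: ACCEPT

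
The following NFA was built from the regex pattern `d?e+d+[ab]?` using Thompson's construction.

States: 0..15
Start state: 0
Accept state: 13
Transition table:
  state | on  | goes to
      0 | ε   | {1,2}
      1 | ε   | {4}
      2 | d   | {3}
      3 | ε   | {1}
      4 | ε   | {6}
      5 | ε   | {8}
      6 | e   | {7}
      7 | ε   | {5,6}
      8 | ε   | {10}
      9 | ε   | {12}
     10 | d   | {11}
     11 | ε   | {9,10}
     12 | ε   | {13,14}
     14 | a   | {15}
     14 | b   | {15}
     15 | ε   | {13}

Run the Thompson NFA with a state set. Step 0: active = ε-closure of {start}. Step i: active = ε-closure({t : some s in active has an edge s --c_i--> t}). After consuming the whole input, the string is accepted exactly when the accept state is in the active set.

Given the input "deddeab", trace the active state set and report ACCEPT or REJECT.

Answer: REJECT

Steps:
start: ε-closure({0}) = {0,1,2,4,6}
'd' @ 1: {1,3,4,6}
'e' @ 2: {5,6,7,8,10}
'd' @ 3: {9,10,11,12,13,14}  [accepting]
'd' @ 4: {9,10,11,12,13,14}  [accepting]
'e' @ 5: {}  — dead — no transitions
rest 'ab' ignored (set empty)
final: {}; accept 13 not in set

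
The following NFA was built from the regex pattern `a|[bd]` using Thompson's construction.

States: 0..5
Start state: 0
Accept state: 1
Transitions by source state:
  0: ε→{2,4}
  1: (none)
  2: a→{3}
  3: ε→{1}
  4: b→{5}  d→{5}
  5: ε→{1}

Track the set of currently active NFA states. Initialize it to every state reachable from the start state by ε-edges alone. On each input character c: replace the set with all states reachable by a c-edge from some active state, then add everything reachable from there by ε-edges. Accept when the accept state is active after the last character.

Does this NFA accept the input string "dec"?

Answer: REJECT

Steps:
initial (ε-close {0}): {0,2,4}
'd' @ 1: {1,5}  (accept∈set)
'e' @ 2: {}  — dead — no transitions
rest 'c' ignored (set empty)
end set {} — state 1 not in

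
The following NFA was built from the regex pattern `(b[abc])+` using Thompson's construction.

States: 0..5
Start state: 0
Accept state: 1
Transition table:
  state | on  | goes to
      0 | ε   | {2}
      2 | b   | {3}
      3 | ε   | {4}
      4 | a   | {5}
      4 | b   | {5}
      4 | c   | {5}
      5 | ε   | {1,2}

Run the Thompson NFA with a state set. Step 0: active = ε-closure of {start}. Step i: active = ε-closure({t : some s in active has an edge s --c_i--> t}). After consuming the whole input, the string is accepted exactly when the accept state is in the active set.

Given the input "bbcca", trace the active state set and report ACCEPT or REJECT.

S₀ = ε-closure({0}) = {0,2}
'b' @ 1: {3,4}
'b' @ 2: {1,2,5}  (accept∈set)
'c' @ 3: {}  — state set empty
rest 'ca' ignored (set empty)
final: {}; accept 1 not in set

Answer: REJECT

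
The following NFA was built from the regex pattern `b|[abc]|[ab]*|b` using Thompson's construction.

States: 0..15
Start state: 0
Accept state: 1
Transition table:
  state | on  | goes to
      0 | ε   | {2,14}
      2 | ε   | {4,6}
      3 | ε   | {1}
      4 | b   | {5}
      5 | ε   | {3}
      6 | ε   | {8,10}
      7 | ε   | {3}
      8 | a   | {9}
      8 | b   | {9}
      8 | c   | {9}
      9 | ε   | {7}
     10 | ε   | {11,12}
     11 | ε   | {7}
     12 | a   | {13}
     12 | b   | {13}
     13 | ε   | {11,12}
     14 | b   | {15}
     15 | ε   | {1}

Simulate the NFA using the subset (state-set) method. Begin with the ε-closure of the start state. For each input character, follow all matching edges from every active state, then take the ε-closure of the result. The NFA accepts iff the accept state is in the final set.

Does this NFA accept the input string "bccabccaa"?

initial (ε-close {0}): {0,1,2,3,4,6,7,8,10,11,12,14}
'b' @ 1: {1,3,5,7,9,11,12,13,15}  (accept∈set)
'c' @ 2: {}  — state set empty
rest 'cabccaa' ignored (set empty)
end set {} — state 1 not in

Answer: REJECT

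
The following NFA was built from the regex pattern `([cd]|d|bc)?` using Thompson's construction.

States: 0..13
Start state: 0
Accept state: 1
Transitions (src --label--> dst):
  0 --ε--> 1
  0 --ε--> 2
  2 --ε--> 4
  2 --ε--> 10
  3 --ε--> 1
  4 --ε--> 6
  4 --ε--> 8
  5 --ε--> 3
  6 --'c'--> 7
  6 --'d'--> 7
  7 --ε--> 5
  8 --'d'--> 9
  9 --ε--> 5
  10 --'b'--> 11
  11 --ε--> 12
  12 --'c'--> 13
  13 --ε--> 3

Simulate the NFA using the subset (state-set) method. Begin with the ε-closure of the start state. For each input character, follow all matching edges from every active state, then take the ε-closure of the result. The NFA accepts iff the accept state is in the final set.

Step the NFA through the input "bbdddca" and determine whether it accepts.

initial (ε-close {0}): {0,1,2,4,6,8,10}
'b' @ 1: {11,12}
'b' @ 2: {}  — state set empty
rest 'dddca' ignored (set empty)
final: {}; accept 1 not in set

Answer: REJECT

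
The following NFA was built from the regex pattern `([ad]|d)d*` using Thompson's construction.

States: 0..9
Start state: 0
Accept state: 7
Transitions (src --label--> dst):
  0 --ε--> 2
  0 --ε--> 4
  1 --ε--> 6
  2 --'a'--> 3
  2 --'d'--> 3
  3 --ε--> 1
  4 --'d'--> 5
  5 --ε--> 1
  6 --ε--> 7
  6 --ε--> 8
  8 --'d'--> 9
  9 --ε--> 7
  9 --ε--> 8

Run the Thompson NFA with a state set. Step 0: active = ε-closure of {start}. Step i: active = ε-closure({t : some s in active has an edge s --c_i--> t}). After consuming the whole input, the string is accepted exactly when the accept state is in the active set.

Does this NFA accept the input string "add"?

start: ε-closure({0}) = {0,2,4}
'a' @ 1: {1,3,6,7,8}  ✓accept
'd' @ 2: {7,8,9}  ✓accept
'd' @ 3: {7,8,9}  ✓accept
end set {7,8,9} — state 7 in

Answer: ACCEPT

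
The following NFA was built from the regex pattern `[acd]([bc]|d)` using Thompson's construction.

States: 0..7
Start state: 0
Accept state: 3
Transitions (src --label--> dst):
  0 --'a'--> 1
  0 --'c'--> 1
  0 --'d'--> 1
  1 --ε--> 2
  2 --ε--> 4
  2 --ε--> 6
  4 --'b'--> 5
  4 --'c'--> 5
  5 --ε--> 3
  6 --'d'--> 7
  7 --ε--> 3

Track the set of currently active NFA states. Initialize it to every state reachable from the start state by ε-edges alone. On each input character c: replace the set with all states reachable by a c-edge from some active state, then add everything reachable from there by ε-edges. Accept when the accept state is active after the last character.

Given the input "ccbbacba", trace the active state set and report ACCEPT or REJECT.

Answer: REJECT

Steps:
initial (ε-close {0}): {0}
'c' @ 1: {1,2,4,6}
'c' @ 2: {3,5}  (accept∈set)
'b' @ 3: {}  — dead — no transitions
rest 'bacba' ignored (set empty)
final: {}; accept 3 not in set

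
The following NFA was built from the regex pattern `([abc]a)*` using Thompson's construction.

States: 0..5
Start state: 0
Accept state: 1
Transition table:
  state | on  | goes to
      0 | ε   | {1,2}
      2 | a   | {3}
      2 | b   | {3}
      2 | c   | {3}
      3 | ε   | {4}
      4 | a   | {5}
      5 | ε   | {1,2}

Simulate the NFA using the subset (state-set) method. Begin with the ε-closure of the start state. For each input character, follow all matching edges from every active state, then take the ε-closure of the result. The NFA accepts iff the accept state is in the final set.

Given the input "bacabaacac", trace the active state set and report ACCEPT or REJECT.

S₀ = ε-closure({0}) = {0,1,2}
'b' @ 1: {3,4}
'a' @ 2: {1,2,5}  (accept∈set)
'c' @ 3: {3,4}
'a' @ 4: {1,2,5}  (accept∈set)
'b' @ 5: {3,4}
'a' @ 6: {1,2,5}  (accept∈set)
'a' @ 7: {3,4}
'c' @ 8: {}  — state set empty
rest 'ac' ignored (set empty)
end set {} — state 1 not in

Answer: REJECT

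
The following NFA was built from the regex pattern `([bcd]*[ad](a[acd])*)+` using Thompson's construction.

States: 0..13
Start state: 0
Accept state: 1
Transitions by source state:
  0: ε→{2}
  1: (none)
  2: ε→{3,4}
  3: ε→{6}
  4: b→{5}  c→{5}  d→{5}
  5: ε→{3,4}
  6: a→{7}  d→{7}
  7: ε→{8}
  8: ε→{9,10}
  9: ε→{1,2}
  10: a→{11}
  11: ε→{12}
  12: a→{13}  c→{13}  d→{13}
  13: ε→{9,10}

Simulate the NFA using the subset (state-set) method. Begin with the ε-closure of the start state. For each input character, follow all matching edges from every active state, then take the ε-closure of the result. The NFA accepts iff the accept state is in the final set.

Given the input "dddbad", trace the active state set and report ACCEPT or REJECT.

Answer: ACCEPT

Trace:
S₀ = ε-closure({0}) = {0,2,3,4,6}
'd' @ 1: {1,2,3,4,5,6,7,8,9,10}  ✓accept
'd' @ 2: {1,2,3,4,5,6,7,8,9,10}  ✓accept
'd' @ 3: {1,2,3,4,5,6,7,8,9,10}  ✓accept
'b' @ 4: {3,4,5,6}
'a' @ 5: {1,2,3,4,6,7,8,9,10}  ✓accept
'd' @ 6: {1,2,3,4,5,6,7,8,9,10}  ✓accept
final: {1,2,3,4,5,6,7,8,9,10}; accept 1 in set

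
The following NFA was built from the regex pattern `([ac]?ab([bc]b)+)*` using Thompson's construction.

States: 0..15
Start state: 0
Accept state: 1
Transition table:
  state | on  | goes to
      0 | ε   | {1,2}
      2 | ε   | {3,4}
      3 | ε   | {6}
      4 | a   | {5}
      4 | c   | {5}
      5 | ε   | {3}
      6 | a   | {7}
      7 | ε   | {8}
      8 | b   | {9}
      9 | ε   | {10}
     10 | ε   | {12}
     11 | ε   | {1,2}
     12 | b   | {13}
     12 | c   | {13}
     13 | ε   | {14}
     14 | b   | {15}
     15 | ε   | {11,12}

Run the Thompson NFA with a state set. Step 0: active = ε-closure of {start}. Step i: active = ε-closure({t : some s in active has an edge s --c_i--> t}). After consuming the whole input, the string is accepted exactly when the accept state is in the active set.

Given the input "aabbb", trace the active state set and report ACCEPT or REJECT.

start: ε-closure({0}) = {0,1,2,3,4,6}
'a' @ 1: {3,5,6,7,8}
'a' @ 2: {7,8}
'b' @ 3: {9,10,12}
'b' @ 4: {13,14}
'b' @ 5: {1,2,3,4,6,11,12,15}  (accept∈set)
final: {1,2,3,4,6,11,12,15}; accept 1 in set

Answer: ACCEPT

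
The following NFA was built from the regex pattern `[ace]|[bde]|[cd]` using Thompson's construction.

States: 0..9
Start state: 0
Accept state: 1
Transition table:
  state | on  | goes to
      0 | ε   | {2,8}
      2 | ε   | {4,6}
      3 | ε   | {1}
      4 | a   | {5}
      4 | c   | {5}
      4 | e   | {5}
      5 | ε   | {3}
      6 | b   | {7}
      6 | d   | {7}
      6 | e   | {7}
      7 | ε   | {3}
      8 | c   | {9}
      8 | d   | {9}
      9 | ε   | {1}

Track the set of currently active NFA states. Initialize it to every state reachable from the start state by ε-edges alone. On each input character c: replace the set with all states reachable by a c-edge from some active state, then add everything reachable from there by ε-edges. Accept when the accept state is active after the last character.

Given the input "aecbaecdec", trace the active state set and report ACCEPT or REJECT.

Answer: REJECT

Trace:
initial (ε-close {0}): {0,2,4,6,8}
'a' @ 1: {1,3,5}  (accept∈set)
'e' @ 2: {}  — state set empty
rest 'cbaecdec' ignored (set empty)
after full input: {}  (accept=1 not in)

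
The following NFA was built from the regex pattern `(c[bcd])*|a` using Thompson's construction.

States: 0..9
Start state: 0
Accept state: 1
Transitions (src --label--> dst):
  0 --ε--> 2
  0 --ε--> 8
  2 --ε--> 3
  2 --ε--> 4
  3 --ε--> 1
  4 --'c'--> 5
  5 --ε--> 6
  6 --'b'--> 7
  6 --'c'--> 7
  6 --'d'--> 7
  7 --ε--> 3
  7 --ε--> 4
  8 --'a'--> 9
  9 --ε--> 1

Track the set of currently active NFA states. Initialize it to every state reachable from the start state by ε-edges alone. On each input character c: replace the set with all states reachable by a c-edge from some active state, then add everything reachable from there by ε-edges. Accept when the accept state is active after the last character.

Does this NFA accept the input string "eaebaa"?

Answer: REJECT

Steps:
S₀ = ε-closure({0}) = {0,1,2,3,4,8}
'e' @ 1: {}  — no active states
rest 'aebaa' ignored (set empty)
final: {}; accept 1 not in set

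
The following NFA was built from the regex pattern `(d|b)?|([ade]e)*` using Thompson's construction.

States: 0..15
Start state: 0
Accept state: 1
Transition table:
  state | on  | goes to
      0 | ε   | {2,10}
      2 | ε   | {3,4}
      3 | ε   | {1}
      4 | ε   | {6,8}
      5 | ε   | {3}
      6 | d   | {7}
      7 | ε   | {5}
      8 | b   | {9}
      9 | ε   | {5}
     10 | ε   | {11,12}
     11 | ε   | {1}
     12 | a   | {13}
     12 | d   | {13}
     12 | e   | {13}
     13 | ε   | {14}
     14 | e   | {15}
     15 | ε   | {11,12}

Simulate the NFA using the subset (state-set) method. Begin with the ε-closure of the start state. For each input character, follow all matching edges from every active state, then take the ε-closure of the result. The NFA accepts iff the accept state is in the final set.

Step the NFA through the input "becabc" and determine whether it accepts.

Answer: REJECT

Trace:
start: ε-closure({0}) = {0,1,2,3,4,6,8,10,11,12}
'b' @ 1: {1,3,5,9}  (accept∈set)
'e' @ 2: {}  — state set empty
rest 'cabc' ignored (set empty)
after full input: {}  (accept=1 not in)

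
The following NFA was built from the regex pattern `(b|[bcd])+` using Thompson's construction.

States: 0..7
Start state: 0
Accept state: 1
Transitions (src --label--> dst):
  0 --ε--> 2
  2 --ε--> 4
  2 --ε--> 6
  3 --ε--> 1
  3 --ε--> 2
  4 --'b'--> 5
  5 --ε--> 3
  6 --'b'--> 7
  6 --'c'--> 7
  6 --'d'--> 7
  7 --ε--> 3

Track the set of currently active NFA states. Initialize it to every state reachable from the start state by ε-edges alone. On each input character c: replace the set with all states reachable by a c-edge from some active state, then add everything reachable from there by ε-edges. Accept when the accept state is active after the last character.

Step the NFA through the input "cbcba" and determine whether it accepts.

start: ε-closure({0}) = {0,2,4,6}
'c' @ 1: {1,2,3,4,6,7}  [accepting]
'b' @ 2: {1,2,3,4,5,6,7}  [accepting]
'c' @ 3: {1,2,3,4,6,7}  [accepting]
'b' @ 4: {1,2,3,4,5,6,7}  [accepting]
'a' @ 5: {}  — no active states
after full input: {}  (accept=1 not in)

Answer: REJECT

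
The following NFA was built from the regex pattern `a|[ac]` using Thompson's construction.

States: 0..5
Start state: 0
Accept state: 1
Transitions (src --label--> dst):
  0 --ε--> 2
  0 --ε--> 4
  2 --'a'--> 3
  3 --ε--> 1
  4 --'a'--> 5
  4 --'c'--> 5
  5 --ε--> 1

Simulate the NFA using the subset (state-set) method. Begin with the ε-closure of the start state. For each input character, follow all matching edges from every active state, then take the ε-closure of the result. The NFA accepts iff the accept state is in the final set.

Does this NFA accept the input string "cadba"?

Answer: REJECT

Steps:
S₀ = ε-closure({0}) = {0,2,4}
'c' @ 1: {1,5}  (accept∈set)
'a' @ 2: {}  — state set empty
rest 'dba' ignored (set empty)
end set {} — state 1 not in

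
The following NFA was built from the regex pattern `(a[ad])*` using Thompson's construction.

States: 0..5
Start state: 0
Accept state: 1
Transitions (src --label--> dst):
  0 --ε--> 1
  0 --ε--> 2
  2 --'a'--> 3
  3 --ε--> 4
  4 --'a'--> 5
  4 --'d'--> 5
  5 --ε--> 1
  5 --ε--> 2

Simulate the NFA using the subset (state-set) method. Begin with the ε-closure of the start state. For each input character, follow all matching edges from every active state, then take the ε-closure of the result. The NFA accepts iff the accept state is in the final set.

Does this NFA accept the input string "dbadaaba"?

Answer: REJECT

Steps:
initial (ε-close {0}): {0,1,2}
'd' @ 1: {}  — state set empty
rest 'badaaba' ignored (set empty)
after full input: {}  (accept=1 not in)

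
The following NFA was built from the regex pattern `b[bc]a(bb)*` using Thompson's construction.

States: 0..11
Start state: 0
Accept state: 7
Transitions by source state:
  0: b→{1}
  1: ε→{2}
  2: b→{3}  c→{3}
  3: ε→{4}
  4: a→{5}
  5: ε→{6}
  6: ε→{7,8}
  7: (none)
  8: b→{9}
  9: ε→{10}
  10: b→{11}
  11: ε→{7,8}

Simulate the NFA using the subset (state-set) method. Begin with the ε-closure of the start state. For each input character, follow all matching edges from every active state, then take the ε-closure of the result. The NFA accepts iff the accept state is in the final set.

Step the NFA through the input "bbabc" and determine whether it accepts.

Answer: REJECT

Derivation:
start: ε-closure({0}) = {0}
'b' @ 1: {1,2}
'b' @ 2: {3,4}
'a' @ 3: {5,6,7,8}  [accepting]
'b' @ 4: {9,10}
'c' @ 5: {}  — no active states
end set {} — state 7 not in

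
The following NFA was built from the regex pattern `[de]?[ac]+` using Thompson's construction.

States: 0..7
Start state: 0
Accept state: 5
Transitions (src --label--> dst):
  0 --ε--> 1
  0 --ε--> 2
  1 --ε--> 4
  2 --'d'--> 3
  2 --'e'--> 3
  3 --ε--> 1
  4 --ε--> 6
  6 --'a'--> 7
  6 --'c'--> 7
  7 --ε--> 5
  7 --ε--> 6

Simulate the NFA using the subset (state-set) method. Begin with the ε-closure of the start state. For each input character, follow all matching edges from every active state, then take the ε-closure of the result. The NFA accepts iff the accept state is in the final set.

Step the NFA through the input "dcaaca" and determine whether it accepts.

Answer: ACCEPT

Derivation:
initial (ε-close {0}): {0,1,2,4,6}
'd' @ 1: {1,3,4,6}
'c' @ 2: {5,6,7}  ✓accept
'a' @ 3: {5,6,7}  ✓accept
'a' @ 4: {5,6,7}  ✓accept
'c' @ 5: {5,6,7}  ✓accept
'a' @ 6: {5,6,7}  ✓accept
after full input: {5,6,7}  (accept=5 in)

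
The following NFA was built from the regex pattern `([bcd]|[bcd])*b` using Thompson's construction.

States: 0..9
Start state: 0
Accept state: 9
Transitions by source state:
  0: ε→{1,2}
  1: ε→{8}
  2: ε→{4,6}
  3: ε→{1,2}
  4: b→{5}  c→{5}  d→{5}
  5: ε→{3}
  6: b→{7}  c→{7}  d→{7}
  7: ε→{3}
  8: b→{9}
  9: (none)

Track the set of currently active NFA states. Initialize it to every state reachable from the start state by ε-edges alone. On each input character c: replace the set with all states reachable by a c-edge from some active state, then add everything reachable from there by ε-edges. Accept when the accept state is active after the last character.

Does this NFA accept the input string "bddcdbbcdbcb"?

Answer: ACCEPT

Derivation:
S₀ = ε-closure({0}) = {0,1,2,4,6,8}
'b' @ 1: {1,2,3,4,5,6,7,8,9}  ✓accept
'd' @ 2: {1,2,3,4,5,6,7,8}
'd' @ 3: {1,2,3,4,5,6,7,8}
'c' @ 4: {1,2,3,4,5,6,7,8}
'd' @ 5: {1,2,3,4,5,6,7,8}
'b' @ 6: {1,2,3,4,5,6,7,8,9}  ✓accept
'b' @ 7: {1,2,3,4,5,6,7,8,9}  ✓accept
'c' @ 8: {1,2,3,4,5,6,7,8}
'd' @ 9: {1,2,3,4,5,6,7,8}
'b' @ 10: {1,2,3,4,5,6,7,8,9}  ✓accept
'c' @ 11: {1,2,3,4,5,6,7,8}
'b' @ 12: {1,2,3,4,5,6,7,8,9}  ✓accept
after full input: {1,2,3,4,5,6,7,8,9}  (accept=9 in)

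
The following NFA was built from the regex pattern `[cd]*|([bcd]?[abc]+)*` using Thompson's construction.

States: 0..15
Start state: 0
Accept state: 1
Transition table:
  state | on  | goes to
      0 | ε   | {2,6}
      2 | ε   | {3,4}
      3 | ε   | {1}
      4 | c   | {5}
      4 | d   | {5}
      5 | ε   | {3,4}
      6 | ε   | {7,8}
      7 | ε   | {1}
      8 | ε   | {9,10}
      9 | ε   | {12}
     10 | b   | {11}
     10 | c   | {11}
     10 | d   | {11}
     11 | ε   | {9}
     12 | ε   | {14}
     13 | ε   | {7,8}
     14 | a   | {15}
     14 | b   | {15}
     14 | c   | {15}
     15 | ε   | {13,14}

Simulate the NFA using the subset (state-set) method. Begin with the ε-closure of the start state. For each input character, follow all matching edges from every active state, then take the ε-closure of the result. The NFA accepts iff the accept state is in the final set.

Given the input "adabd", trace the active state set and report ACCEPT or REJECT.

S₀ = ε-closure({0}) = {0,1,2,3,4,6,7,8,9,10,12,14}
'a' @ 1: {1,7,8,9,10,12,13,14,15}  ✓accept
'd' @ 2: {9,11,12,14}
'a' @ 3: {1,7,8,9,10,12,13,14,15}  ✓accept
'b' @ 4: {1,7,8,9,10,11,12,13,14,15}  ✓accept
'd' @ 5: {9,11,12,14}
final: {9,11,12,14}; accept 1 not in set

Answer: REJECT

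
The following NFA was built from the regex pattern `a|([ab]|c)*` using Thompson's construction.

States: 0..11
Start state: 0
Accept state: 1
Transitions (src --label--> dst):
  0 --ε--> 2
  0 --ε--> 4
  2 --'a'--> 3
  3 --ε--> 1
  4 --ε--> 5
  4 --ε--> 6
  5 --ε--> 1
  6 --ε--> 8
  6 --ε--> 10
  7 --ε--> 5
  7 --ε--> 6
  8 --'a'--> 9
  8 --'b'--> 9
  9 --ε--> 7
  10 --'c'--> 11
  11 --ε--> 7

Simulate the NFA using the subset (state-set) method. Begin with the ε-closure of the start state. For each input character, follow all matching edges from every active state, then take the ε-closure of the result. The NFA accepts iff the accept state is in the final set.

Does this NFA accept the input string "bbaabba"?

Answer: ACCEPT

Derivation:
start: ε-closure({0}) = {0,1,2,4,5,6,8,10}
'b' @ 1: {1,5,6,7,8,9,10}  [accepting]
'b' @ 2: {1,5,6,7,8,9,10}  [accepting]
'a' @ 3: {1,5,6,7,8,9,10}  [accepting]
'a' @ 4: {1,5,6,7,8,9,10}  [accepting]
'b' @ 5: {1,5,6,7,8,9,10}  [accepting]
'b' @ 6: {1,5,6,7,8,9,10}  [accepting]
'a' @ 7: {1,5,6,7,8,9,10}  [accepting]
final: {1,5,6,7,8,9,10}; accept 1 in set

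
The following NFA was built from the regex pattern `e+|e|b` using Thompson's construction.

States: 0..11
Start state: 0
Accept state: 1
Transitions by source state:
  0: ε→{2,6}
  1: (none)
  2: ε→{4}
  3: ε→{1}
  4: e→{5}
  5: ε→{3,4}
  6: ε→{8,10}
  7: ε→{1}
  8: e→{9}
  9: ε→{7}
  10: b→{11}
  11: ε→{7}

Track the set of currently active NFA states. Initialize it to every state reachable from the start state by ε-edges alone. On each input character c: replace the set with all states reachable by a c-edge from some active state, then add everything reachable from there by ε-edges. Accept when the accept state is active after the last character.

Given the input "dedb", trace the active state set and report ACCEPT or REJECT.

start: ε-closure({0}) = {0,2,4,6,8,10}
'd' @ 1: {}  — state set empty
rest 'edb' ignored (set empty)
end set {} — state 1 not in

Answer: REJECT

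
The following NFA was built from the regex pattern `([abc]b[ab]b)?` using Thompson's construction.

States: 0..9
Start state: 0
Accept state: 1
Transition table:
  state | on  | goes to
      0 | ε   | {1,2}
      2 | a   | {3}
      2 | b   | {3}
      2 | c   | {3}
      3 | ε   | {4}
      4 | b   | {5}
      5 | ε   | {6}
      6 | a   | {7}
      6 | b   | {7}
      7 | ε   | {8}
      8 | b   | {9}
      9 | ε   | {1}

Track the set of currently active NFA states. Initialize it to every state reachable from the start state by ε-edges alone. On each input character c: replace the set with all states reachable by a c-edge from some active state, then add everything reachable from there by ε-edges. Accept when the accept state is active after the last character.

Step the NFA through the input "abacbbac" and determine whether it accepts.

start: ε-closure({0}) = {0,1,2}
'a' @ 1: {3,4}
'b' @ 2: {5,6}
'a' @ 3: {7,8}
'c' @ 4: {}  — dead — no transitions
rest 'bbac' ignored (set empty)
final: {}; accept 1 not in set

Answer: REJECT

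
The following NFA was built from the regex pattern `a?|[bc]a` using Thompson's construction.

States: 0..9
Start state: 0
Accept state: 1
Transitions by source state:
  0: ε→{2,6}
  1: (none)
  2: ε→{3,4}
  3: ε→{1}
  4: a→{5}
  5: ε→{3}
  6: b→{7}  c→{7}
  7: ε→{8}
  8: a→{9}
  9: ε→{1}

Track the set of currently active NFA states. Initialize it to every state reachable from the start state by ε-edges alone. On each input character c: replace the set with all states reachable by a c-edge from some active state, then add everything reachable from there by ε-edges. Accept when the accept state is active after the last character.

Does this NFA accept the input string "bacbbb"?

start: ε-closure({0}) = {0,1,2,3,4,6}
'b' @ 1: {7,8}
'a' @ 2: {1,9}  ✓accept
'c' @ 3: {}  — state set empty
rest 'bbb' ignored (set empty)
final: {}; accept 1 not in set

Answer: REJECT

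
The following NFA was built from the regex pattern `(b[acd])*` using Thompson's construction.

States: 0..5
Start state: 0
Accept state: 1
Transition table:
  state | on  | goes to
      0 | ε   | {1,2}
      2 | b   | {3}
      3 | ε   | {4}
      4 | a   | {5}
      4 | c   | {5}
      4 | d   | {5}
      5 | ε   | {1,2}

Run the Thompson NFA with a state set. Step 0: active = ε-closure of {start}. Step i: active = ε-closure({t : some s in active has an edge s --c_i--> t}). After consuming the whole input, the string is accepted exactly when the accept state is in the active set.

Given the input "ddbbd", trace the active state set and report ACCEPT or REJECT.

Answer: REJECT

Trace:
initial (ε-close {0}): {0,1,2}
'd' @ 1: {}  — dead — no transitions
rest 'dbbd' ignored (set empty)
final: {}; accept 1 not in set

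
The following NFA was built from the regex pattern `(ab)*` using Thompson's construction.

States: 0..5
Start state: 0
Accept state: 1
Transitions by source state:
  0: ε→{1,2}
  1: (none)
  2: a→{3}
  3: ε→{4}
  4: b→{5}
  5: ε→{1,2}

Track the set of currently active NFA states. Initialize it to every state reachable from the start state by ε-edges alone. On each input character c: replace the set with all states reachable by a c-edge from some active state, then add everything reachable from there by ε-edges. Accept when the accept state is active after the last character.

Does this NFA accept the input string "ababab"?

Answer: ACCEPT

Derivation:
start: ε-closure({0}) = {0,1,2}
'a' @ 1: {3,4}
'b' @ 2: {1,2,5}  [accepting]
'a' @ 3: {3,4}
'b' @ 4: {1,2,5}  [accepting]
'a' @ 5: {3,4}
'b' @ 6: {1,2,5}  [accepting]
end set {1,2,5} — state 1 in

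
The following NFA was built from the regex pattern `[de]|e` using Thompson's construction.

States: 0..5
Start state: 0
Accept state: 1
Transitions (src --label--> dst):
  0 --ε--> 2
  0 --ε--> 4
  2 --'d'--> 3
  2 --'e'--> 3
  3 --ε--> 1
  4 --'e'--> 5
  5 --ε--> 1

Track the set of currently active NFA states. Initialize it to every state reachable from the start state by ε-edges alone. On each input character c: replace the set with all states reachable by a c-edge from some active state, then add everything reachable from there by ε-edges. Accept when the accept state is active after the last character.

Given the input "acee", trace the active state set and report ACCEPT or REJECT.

Answer: REJECT

Derivation:
initial (ε-close {0}): {0,2,4}
'a' @ 1: {}  — state set empty
rest 'cee' ignored (set empty)
after full input: {}  (accept=1 not in)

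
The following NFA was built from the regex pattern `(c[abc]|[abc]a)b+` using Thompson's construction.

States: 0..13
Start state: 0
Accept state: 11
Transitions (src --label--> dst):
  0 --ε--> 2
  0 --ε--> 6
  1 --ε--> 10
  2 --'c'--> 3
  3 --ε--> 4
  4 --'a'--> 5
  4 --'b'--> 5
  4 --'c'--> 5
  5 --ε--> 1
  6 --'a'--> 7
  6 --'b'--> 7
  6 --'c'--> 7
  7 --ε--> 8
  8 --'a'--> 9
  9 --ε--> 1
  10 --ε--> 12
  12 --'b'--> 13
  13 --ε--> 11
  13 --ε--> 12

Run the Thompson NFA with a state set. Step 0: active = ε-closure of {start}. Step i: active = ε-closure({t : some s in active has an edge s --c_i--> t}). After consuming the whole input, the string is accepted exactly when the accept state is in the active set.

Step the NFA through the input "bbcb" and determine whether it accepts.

Answer: REJECT

Trace:
S₀ = ε-closure({0}) = {0,2,6}
'b' @ 1: {7,8}
'b' @ 2: {}  — no active states
rest 'cb' ignored (set empty)
end set {} — state 11 not in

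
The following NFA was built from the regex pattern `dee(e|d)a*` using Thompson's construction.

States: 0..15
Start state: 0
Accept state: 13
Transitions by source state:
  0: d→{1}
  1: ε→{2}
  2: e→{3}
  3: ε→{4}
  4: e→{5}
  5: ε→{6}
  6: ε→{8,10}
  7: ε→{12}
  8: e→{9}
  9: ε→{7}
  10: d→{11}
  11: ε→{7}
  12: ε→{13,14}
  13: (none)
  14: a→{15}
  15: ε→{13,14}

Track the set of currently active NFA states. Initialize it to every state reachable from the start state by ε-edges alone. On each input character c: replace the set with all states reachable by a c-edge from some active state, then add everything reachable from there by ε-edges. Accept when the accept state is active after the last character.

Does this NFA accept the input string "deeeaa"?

Answer: ACCEPT

Derivation:
S₀ = ε-closure({0}) = {0}
'd' @ 1: {1,2}
'e' @ 2: {3,4}
'e' @ 3: {5,6,8,10}
'e' @ 4: {7,9,12,13,14}  (accept∈set)
'a' @ 5: {13,14,15}  (accept∈set)
'a' @ 6: {13,14,15}  (accept∈set)
end set {13,14,15} — state 13 in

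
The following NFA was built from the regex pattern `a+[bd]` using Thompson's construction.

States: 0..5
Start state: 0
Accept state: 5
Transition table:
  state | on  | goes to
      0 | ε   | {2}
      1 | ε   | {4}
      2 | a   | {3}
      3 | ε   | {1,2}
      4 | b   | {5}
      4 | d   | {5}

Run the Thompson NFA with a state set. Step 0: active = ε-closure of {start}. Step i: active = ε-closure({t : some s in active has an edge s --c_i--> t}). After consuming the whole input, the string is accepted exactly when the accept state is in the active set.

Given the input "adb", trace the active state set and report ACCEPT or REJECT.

Answer: REJECT

Trace:
initial (ε-close {0}): {0,2}
'a' @ 1: {1,2,3,4}
'd' @ 2: {5}  (accept∈set)
'b' @ 3: {}  — dead — no transitions
final: {}; accept 5 not in set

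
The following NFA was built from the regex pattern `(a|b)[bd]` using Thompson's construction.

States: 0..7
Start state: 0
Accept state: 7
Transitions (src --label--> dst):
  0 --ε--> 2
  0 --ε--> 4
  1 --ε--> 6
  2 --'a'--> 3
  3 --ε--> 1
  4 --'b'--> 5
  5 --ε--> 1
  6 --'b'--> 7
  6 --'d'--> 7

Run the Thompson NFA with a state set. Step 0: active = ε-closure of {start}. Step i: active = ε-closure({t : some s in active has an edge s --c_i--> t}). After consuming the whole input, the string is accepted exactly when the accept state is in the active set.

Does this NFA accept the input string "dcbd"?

Answer: REJECT

Derivation:
S₀ = ε-closure({0}) = {0,2,4}
'd' @ 1: {}  — state set empty
rest 'cbd' ignored (set empty)
after full input: {}  (accept=7 not in)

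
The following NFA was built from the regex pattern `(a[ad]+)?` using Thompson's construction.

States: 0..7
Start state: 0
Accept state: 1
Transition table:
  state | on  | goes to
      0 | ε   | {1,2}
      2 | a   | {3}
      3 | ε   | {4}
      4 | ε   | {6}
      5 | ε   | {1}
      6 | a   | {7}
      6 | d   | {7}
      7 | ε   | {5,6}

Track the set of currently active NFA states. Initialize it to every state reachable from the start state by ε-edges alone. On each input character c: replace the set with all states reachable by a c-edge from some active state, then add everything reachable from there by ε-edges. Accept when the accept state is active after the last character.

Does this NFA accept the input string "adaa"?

S₀ = ε-closure({0}) = {0,1,2}
'a' @ 1: {3,4,6}
'd' @ 2: {1,5,6,7}  ✓accept
'a' @ 3: {1,5,6,7}  ✓accept
'a' @ 4: {1,5,6,7}  ✓accept
end set {1,5,6,7} — state 1 in

Answer: ACCEPT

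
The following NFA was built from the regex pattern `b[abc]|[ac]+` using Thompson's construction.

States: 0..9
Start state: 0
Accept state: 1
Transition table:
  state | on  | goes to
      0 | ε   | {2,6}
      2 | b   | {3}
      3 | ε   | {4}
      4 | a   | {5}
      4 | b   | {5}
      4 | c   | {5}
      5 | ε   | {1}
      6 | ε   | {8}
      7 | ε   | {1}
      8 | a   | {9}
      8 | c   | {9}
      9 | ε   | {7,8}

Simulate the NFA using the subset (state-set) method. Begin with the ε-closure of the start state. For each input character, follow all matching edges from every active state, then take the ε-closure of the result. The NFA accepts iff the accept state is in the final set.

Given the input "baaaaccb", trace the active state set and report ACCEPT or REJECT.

Answer: REJECT

Trace:
S₀ = ε-closure({0}) = {0,2,6,8}
'b' @ 1: {3,4}
'a' @ 2: {1,5}  ✓accept
'a' @ 3: {}  — no active states
rest 'aaccb' ignored (set empty)
final: {}; accept 1 not in set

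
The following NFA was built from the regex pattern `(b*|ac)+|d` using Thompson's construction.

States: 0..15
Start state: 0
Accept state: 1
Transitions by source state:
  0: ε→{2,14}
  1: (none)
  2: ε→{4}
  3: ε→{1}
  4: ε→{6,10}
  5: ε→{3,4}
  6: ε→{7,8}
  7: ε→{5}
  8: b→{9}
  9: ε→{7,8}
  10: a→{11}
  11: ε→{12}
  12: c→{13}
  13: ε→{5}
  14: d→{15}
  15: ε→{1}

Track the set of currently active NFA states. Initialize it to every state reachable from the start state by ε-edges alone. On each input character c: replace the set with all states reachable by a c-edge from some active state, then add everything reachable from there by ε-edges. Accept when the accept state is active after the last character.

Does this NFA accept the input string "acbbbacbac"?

Answer: ACCEPT

Derivation:
initial (ε-close {0}): {0,1,2,3,4,5,6,7,8,10,14}
'a' @ 1: {11,12}
'c' @ 2: {1,3,4,5,6,7,8,10,13}  ✓accept
'b' @ 3: {1,3,4,5,6,7,8,9,10}  ✓accept
'b' @ 4: {1,3,4,5,6,7,8,9,10}  ✓accept
'b' @ 5: {1,3,4,5,6,7,8,9,10}  ✓accept
'a' @ 6: {11,12}
'c' @ 7: {1,3,4,5,6,7,8,10,13}  ✓accept
'b' @ 8: {1,3,4,5,6,7,8,9,10}  ✓accept
'a' @ 9: {11,12}
'c' @ 10: {1,3,4,5,6,7,8,10,13}  ✓accept
final: {1,3,4,5,6,7,8,10,13}; accept 1 in set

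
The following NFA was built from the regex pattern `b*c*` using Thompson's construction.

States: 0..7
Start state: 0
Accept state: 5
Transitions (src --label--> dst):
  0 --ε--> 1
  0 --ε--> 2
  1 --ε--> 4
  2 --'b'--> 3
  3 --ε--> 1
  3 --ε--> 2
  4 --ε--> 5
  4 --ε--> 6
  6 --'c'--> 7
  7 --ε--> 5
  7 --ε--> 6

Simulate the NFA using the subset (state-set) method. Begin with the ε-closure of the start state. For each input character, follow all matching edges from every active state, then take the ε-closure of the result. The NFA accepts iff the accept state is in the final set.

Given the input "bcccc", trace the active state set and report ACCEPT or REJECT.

Answer: ACCEPT

Steps:
initial (ε-close {0}): {0,1,2,4,5,6}
'b' @ 1: {1,2,3,4,5,6}  [accepting]
'c' @ 2: {5,6,7}  [accepting]
'c' @ 3: {5,6,7}  [accepting]
'c' @ 4: {5,6,7}  [accepting]
'c' @ 5: {5,6,7}  [accepting]
final: {5,6,7}; accept 5 in set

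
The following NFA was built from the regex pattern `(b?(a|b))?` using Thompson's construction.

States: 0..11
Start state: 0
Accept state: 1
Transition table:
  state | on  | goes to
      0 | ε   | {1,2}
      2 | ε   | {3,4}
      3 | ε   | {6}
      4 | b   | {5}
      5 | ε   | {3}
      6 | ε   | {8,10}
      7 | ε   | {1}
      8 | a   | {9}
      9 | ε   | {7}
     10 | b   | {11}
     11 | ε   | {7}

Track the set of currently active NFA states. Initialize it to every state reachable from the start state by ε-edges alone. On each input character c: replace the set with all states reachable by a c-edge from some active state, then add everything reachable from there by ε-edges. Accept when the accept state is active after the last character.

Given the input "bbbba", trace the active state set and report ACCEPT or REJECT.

Answer: REJECT

Trace:
start: ε-closure({0}) = {0,1,2,3,4,6,8,10}
'b' @ 1: {1,3,5,6,7,8,10,11}  (accept∈set)
'b' @ 2: {1,7,11}  (accept∈set)
'b' @ 3: {}  — dead — no transitions
rest 'ba' ignored (set empty)
after full input: {}  (accept=1 not in)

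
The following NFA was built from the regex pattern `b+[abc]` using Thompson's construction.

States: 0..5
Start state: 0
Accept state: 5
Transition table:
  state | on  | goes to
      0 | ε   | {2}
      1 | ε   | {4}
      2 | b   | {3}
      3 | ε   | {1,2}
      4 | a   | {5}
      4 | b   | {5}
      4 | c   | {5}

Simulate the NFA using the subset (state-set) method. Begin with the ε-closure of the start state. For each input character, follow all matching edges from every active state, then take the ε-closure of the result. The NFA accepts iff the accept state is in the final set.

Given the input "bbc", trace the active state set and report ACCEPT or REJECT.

Answer: ACCEPT

Derivation:
initial (ε-close {0}): {0,2}
'b' @ 1: {1,2,3,4}
'b' @ 2: {1,2,3,4,5}  (accept∈set)
'c' @ 3: {5}  (accept∈set)
final: {5}; accept 5 in set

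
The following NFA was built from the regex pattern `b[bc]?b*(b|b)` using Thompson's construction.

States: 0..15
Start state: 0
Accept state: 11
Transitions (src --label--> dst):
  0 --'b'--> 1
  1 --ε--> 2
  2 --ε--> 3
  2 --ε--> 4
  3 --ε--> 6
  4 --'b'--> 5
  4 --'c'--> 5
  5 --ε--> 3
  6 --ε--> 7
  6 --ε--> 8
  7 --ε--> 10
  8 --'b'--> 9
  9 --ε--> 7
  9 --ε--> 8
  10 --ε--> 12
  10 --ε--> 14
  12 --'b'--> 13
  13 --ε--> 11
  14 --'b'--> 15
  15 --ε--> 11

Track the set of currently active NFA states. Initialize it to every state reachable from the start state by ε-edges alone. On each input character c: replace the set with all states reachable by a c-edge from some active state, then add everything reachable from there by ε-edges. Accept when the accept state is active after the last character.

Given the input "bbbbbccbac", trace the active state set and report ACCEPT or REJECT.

Answer: REJECT

Trace:
S₀ = ε-closure({0}) = {0}
'b' @ 1: {1,2,3,4,6,7,8,10,12,14}
'b' @ 2: {3,5,6,7,8,9,10,11,12,13,14,15}  [accepting]
'b' @ 3: {7,8,9,10,11,12,13,14,15}  [accepting]
'b' @ 4: {7,8,9,10,11,12,13,14,15}  [accepting]
'b' @ 5: {7,8,9,10,11,12,13,14,15}  [accepting]
'c' @ 6: {}  — dead — no transitions
rest 'cbac' ignored (set empty)
after full input: {}  (accept=11 not in)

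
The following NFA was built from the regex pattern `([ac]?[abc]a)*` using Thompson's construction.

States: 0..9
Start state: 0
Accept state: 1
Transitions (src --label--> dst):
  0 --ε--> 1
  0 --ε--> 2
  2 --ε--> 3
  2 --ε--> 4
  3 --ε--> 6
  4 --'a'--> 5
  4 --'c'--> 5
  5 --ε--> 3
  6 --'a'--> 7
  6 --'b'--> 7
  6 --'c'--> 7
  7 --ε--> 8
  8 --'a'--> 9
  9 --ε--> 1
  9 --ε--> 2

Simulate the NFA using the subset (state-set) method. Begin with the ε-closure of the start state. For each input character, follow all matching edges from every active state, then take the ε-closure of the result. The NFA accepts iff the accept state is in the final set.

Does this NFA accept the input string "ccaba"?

Answer: ACCEPT

Trace:
S₀ = ε-closure({0}) = {0,1,2,3,4,6}
'c' @ 1: {3,5,6,7,8}
'c' @ 2: {7,8}
'a' @ 3: {1,2,3,4,6,9}  (accept∈set)
'b' @ 4: {7,8}
'a' @ 5: {1,2,3,4,6,9}  (accept∈set)
final: {1,2,3,4,6,9}; accept 1 in set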